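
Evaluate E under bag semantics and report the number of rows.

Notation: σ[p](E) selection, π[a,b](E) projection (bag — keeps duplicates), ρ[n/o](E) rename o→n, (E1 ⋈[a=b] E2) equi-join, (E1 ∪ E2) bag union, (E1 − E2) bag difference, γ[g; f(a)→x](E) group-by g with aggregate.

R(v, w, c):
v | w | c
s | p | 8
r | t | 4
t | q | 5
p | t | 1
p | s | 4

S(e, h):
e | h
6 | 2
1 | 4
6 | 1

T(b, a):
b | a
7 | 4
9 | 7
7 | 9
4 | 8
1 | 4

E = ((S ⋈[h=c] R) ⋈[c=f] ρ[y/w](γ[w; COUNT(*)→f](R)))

Per-node cardinality:
  S → 3
  R → 5
  (S ⋈[h=c] R) → 3
  R → 5
  γ[w; COUNT(*)→f](R) → 4
  ρ[y/w](γ[w; COUNT(*)→f](R)) → 4
  ((S ⋈[h=c] R) ⋈[c=f] ρ[y/w](γ[w; COUNT(*)→f](R))) → 3

|E| = 3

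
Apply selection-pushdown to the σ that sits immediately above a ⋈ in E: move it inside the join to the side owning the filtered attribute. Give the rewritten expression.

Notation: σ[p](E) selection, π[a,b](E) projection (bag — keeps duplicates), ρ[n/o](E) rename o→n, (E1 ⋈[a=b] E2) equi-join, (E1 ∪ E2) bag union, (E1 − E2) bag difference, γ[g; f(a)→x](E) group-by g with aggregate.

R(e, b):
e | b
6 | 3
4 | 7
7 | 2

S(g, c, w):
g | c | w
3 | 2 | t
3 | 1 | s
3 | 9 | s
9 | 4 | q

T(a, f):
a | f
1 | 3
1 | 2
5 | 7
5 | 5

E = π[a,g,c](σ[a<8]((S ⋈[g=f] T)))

σ filters on a, owned by the right side.
E' = π[a,g,c]((S ⋈[g=f] σ[a<8](T)))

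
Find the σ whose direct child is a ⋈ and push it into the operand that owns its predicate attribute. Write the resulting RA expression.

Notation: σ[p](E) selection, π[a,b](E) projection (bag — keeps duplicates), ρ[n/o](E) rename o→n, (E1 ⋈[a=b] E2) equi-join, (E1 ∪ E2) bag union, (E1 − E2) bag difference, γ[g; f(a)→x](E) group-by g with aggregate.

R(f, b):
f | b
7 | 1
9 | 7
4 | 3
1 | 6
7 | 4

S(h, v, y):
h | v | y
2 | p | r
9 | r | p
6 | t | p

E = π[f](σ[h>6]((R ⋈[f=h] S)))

σ filters on h, owned by the right side.
E' = π[f]((R ⋈[f=h] σ[h>6](S)))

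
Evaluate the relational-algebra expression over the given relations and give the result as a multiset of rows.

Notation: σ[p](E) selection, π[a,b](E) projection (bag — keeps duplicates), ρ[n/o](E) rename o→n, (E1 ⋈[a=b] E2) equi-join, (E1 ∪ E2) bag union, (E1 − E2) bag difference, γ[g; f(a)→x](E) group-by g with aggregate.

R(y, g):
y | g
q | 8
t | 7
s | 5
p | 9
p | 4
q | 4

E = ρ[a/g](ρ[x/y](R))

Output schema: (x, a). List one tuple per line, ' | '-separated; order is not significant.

Per-node cardinality:
  R → 6
  ρ[x/y](R) → 6
  ρ[a/g](ρ[x/y](R)) → 6

== RESULT ==
x | a
p | 4
p | 9
q | 4
q | 8
s | 5
t | 7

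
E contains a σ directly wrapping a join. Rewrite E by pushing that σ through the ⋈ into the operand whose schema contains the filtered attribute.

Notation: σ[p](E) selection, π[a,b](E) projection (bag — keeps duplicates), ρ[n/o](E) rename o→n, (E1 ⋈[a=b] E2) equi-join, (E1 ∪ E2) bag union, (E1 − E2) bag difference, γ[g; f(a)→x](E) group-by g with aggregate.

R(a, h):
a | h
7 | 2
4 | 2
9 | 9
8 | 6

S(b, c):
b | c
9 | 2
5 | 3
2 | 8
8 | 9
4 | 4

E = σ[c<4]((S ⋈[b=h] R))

σ filters on c, owned by the left side.
E' = (σ[c<4](S) ⋈[b=h] R)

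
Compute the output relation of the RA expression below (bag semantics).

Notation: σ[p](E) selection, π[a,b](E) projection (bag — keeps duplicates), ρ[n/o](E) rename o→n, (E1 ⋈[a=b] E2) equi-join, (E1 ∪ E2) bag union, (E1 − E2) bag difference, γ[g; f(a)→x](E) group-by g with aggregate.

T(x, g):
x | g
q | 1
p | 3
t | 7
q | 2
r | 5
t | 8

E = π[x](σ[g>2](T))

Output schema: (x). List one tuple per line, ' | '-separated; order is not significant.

Subexpression sizes:
  T → 6
  σ[g>2](T) → 4
  π[x](σ[g>2](T)) → 4

== RESULT ==
x
p
r
t
t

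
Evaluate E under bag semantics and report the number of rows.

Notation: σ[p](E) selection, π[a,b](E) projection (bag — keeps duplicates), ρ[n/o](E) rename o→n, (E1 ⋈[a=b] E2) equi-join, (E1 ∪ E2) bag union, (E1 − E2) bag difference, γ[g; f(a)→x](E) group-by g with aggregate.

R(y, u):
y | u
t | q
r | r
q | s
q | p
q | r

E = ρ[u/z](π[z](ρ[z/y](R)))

Per-node cardinality:
  R → 5
  ρ[z/y](R) → 5
  π[z](ρ[z/y](R)) → 5
  ρ[u/z](π[z](ρ[z/y](R))) → 5

|E| = 5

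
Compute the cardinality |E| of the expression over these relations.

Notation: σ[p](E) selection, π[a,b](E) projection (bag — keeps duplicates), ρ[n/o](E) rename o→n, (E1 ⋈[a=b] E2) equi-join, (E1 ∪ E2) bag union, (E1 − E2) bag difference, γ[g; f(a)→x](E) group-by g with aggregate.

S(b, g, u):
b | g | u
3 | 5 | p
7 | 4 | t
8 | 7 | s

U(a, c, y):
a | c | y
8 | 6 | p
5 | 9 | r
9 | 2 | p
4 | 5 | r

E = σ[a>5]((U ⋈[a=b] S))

Subexpression sizes:
  U → 4
  S → 3
  (U ⋈[a=b] S) → 1
  σ[a>5]((U ⋈[a=b] S)) → 1

|E| = 1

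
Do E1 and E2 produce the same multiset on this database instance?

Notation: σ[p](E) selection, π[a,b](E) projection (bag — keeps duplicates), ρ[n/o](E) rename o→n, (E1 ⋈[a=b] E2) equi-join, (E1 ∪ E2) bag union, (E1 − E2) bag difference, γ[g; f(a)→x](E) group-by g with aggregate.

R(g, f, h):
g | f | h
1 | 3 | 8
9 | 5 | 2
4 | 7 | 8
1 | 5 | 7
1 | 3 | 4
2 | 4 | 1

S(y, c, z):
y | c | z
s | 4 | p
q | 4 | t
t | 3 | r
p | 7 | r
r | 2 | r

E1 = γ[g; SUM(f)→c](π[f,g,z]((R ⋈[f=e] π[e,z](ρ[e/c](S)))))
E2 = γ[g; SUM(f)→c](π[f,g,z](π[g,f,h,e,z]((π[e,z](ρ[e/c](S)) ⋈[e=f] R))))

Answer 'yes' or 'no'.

E1 row counts bottom-up:
  R → 6
  S → 5
  ρ[e/c](S) → 5
  π[e,z](ρ[e/c](S)) → 5
  (R ⋈[f=e] π[e,z](ρ[e/c](S))) → 5
  π[f,g,z]((R ⋈[f=e] π[e,z](ρ[e/c](S)))) → 5
  γ[g; SUM(f)→c](π[f,g,z]((R ⋈[f=e] π[e,z](ρ[e/c](S))))) → 3
E2 row counts bottom-up:
  S → 5
  ρ[e/c](S) → 5
  π[e,z](ρ[e/c](S)) → 5
  R → 6
  (π[e,z](ρ[e/c](S)) ⋈[e=f] R) → 5
  π[g,f,h,e,z]((π[e,z](ρ[e/c](S)) ⋈[e=f] R)) → 5
  π[f,g,z](π[g,f,h,e,z]((π[e,z](ρ[e/c](S)) ⋈[e=f] R))) → 5
  γ[g; SUM(f)→c](π[f,g,z](π[g,f,h,e,z]((π[e,z](ρ[e/c](S)) ⋈[e=f] R)))) → 3

E1 and E2 produce the same multiset:
g | c
1 | 6
2 | 8
4 | 7

yes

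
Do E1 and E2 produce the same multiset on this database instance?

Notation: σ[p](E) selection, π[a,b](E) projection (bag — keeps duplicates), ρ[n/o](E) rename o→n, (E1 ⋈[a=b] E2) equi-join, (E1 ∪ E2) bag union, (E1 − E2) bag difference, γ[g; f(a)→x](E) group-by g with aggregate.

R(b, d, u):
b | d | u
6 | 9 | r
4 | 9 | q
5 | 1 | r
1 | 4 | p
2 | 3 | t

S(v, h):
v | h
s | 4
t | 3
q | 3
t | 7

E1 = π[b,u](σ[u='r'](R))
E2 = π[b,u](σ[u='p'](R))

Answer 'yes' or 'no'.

E1 row counts bottom-up:
  R → 5
  σ[u='r'](R) → 2
  π[b,u](σ[u='r'](R)) → 2
E2 row counts bottom-up:
  R → 5
  σ[u='p'](R) → 1
  π[b,u](σ[u='p'](R)) → 1

E1 result:
b | u
5 | r
6 | r
E2 result:
b | u
1 | p
Witness: (1, 'p') appears 0× in E1 but 1× in E2.

no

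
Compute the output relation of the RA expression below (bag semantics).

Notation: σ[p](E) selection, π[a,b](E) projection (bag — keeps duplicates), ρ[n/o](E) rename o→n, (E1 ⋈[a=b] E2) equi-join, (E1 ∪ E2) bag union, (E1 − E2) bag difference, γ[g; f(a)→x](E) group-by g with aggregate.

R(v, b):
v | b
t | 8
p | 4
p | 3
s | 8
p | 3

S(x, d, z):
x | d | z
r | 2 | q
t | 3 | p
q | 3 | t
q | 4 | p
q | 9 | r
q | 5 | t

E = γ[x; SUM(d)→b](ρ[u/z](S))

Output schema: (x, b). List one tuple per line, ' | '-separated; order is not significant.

Per-node cardinality:
  S → 6
  ρ[u/z](S) → 6
  γ[x; SUM(d)→b](ρ[u/z](S)) → 3

== RESULT ==
x | b
q | 21
r | 2
t | 3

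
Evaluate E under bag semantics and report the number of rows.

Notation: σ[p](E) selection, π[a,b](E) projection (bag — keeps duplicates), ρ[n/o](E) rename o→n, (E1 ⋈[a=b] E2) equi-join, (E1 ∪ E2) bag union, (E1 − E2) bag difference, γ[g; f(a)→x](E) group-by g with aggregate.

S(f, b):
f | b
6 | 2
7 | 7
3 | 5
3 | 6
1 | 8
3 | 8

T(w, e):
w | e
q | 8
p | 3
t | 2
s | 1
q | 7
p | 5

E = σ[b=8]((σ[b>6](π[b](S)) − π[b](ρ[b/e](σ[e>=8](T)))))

Per-node cardinality:
  S → 6
  π[b](S) → 6
  σ[b>6](π[b](S)) → 3
  T → 6
  σ[e>=8](T) → 1
  ρ[b/e](σ[e>=8](T)) → 1
  π[b](ρ[b/e](σ[e>=8](T))) → 1
  (σ[b>6](π[b](S)) − π[b](ρ[b/e](σ[e>=8](T)))) → 2
  σ[b=8]((σ[b>6](π[b](S)) − π[b](ρ[b/e](σ[e>=8](T))))) → 1

|E| = 1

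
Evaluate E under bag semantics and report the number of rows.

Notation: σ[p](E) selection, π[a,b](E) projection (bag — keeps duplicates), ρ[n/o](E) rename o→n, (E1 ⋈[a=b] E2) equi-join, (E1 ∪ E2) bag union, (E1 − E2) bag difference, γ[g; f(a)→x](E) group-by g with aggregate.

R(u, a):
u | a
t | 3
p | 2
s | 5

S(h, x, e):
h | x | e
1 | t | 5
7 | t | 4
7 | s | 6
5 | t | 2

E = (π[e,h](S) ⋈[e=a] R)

Per-node cardinality:
  S → 4
  π[e,h](S) → 4
  R → 3
  (π[e,h](S) ⋈[e=a] R) → 2

|E| = 2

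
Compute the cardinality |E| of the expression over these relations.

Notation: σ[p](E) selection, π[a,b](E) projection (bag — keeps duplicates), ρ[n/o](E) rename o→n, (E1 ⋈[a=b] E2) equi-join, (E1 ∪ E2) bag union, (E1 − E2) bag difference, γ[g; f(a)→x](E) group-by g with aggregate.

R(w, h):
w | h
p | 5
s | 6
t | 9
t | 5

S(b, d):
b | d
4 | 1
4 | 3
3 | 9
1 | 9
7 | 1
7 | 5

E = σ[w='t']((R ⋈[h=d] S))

Stepwise |·|:
  R → 4
  S → 6
  (R ⋈[h=d] S) → 4
  σ[w='t']((R ⋈[h=d] S)) → 3

|E| = 3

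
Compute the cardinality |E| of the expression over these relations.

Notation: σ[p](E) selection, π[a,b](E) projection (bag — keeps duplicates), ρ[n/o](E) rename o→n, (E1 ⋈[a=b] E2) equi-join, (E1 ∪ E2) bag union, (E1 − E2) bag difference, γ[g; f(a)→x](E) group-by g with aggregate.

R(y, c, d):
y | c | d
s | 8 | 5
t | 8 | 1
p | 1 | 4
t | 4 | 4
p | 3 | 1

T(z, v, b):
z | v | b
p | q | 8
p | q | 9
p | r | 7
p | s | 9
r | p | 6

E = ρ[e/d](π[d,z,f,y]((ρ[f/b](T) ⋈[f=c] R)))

Per-node cardinality:
  T → 5
  ρ[f/b](T) → 5
  R → 5
  (ρ[f/b](T) ⋈[f=c] R) → 2
  π[d,z,f,y]((ρ[f/b](T) ⋈[f=c] R)) → 2
  ρ[e/d](π[d,z,f,y]((ρ[f/b](T) ⋈[f=c] R))) → 2

|E| = 2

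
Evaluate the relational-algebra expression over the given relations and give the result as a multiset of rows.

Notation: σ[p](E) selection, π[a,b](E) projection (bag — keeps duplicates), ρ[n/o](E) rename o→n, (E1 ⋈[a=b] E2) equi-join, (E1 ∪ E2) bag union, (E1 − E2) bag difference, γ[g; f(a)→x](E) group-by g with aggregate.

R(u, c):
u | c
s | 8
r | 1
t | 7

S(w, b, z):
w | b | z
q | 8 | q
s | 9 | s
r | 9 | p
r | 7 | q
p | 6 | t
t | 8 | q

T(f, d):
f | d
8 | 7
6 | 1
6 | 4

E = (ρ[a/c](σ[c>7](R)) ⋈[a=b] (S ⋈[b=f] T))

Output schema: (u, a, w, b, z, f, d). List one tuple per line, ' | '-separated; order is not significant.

Subexpression sizes:
  R → 3
  σ[c>7](R) → 1
  ρ[a/c](σ[c>7](R)) → 1
  S → 6
  T → 3
  (S ⋈[b=f] T) → 4
  (ρ[a/c](σ[c>7](R)) ⋈[a=b] (S ⋈[b=f] T)) → 2

== RESULT ==
u | a | w | b | z | f | d
s | 8 | q | 8 | q | 8 | 7
s | 8 | t | 8 | q | 8 | 7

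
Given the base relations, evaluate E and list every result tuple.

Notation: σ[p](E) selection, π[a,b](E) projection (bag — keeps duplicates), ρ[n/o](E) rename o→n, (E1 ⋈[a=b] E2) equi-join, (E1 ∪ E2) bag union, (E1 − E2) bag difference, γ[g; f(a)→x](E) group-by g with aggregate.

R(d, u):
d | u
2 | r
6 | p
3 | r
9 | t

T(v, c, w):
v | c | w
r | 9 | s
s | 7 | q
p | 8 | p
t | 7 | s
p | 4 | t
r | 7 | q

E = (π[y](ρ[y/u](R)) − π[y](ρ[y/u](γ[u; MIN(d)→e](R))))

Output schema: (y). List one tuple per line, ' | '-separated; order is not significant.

Subexpression sizes:
  R → 4
  ρ[y/u](R) → 4
  π[y](ρ[y/u](R)) → 4
  R → 4
  γ[u; MIN(d)→e](R) → 3
  ρ[y/u](γ[u; MIN(d)→e](R)) → 3
  π[y](ρ[y/u](γ[u; MIN(d)→e](R))) → 3
  (π[y](ρ[y/u](R)) − π[y](ρ[y/u](γ[u; MIN(d)→e](R)))) → 1

== RESULT ==
y
r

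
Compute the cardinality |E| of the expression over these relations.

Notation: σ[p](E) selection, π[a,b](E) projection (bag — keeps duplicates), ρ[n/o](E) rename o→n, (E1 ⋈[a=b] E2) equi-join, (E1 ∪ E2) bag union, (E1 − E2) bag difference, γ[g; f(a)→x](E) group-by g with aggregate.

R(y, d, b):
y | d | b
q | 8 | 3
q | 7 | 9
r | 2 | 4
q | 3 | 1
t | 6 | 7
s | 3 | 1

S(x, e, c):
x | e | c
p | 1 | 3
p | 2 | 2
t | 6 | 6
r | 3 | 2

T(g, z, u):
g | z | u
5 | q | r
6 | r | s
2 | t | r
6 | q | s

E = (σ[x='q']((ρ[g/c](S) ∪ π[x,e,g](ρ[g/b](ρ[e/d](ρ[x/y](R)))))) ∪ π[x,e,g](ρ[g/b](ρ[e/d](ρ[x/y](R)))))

Row counts bottom-up:
  S → 4
  ρ[g/c](S) → 4
  R → 6
  ρ[x/y](R) → 6
  ρ[e/d](ρ[x/y](R)) → 6
  ρ[g/b](ρ[e/d](ρ[x/y](R))) → 6
  π[x,e,g](ρ[g/b](ρ[e/d](ρ[x/y](R)))) → 6
  (ρ[g/c](S) ∪ π[x,e,g](ρ[g/b](ρ[e/d](ρ[x/y](R))))) → 10
  σ[x='q']((ρ[g/c](S) ∪ π[x,e,g](ρ[g/b](ρ[e/d](ρ[x/y](R)))))) → 3
  R → 6
  ρ[x/y](R) → 6
  ρ[e/d](ρ[x/y](R)) → 6
  ρ[g/b](ρ[e/d](ρ[x/y](R))) → 6
  π[x,e,g](ρ[g/b](ρ[e/d](ρ[x/y](R)))) → 6
  (σ[x='q']((ρ[g/c](S) ∪ π[x,e,g](ρ[g/b](ρ[e/d](ρ[x/y](R)))))) ∪ π[x,e,g](ρ[g/b](ρ[e/d](ρ[x/y](R))))) → 9

|E| = 9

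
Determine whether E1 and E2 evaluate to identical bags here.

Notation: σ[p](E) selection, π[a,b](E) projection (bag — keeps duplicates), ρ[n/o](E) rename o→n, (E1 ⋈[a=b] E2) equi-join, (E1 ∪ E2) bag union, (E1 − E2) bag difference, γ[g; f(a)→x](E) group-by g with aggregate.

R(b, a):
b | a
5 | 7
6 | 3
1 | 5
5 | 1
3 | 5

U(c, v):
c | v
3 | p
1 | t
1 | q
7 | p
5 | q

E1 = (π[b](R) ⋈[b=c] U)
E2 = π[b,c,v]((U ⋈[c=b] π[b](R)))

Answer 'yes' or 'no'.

E1 per-node cardinality:
  R → 5
  π[b](R) → 5
  U → 5
  (π[b](R) ⋈[b=c] U) → 5
E2 per-node cardinality:
  U → 5
  R → 5
  π[b](R) → 5
  (U ⋈[c=b] π[b](R)) → 5
  π[b,c,v]((U ⋈[c=b] π[b](R))) → 5

E1 and E2 produce the same multiset:
b | c | v
1 | 1 | q
1 | 1 | t
3 | 3 | p
5 | 5 | q
5 | 5 | q

yes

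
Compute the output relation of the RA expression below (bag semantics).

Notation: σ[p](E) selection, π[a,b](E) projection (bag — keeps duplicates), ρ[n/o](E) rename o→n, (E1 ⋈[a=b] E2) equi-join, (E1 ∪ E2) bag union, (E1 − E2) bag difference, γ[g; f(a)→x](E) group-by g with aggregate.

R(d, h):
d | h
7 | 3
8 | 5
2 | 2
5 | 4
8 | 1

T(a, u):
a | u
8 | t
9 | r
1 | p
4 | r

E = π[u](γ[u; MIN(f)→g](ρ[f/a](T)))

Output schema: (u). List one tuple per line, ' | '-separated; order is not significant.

Per-node cardinality:
  T → 4
  ρ[f/a](T) → 4
  γ[u; MIN(f)→g](ρ[f/a](T)) → 3
  π[u](γ[u; MIN(f)→g](ρ[f/a](T))) → 3

== RESULT ==
u
p
r
t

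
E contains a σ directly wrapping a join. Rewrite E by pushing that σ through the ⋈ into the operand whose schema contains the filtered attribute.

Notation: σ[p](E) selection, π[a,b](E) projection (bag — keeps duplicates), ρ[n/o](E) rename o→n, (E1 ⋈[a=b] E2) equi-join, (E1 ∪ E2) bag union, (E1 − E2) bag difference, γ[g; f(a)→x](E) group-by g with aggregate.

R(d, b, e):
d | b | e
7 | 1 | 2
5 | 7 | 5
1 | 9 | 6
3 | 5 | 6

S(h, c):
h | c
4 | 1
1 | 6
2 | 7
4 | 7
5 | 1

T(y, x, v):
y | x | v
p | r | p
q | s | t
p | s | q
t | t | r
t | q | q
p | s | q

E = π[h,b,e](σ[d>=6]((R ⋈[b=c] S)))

σ filters on d, owned by the left side.
E' = π[h,b,e]((σ[d>=6](R) ⋈[b=c] S))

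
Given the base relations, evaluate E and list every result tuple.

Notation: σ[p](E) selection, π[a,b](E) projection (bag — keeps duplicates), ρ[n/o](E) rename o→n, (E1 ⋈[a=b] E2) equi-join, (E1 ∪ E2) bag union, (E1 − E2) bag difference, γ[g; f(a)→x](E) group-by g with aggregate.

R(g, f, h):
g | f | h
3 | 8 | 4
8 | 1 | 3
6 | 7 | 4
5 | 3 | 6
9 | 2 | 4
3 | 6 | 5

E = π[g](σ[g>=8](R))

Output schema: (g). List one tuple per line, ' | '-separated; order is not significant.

Per-node cardinality:
  R → 6
  σ[g>=8](R) → 2
  π[g](σ[g>=8](R)) → 2

== RESULT ==
g
8
9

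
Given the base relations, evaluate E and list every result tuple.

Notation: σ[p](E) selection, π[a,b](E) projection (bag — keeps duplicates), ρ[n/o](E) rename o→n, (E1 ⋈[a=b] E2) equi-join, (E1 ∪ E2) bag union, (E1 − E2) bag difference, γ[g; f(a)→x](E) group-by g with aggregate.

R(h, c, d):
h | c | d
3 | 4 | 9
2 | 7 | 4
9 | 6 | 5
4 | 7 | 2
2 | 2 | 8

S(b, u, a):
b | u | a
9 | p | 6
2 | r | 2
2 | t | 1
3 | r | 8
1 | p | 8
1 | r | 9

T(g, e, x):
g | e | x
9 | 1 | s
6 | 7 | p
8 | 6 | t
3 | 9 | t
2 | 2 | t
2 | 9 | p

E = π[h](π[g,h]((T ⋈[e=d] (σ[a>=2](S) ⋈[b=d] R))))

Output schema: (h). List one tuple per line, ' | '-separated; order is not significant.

Stepwise |·|:
  T → 6
  S → 6
  σ[a>=2](S) → 5
  R → 5
  (σ[a>=2](S) ⋈[b=d] R) → 2
  (T ⋈[e=d] (σ[a>=2](S) ⋈[b=d] R)) → 3
  π[g,h]((T ⋈[e=d] (σ[a>=2](S) ⋈[b=d] R))) → 3
  π[h](π[g,h]((T ⋈[e=d] (σ[a>=2](S) ⋈[b=d] R)))) → 3

== RESULT ==
h
3
3
4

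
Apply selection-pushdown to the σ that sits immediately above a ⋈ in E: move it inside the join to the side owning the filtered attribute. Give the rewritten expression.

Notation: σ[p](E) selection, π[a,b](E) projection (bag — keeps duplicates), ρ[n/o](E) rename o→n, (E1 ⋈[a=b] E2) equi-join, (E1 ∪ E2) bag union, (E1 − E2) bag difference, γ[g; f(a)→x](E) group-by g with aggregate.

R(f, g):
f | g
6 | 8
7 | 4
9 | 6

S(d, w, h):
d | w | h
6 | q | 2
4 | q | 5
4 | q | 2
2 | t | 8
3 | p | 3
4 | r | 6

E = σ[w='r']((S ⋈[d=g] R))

σ filters on w, owned by the left side.
E' = (σ[w='r'](S) ⋈[d=g] R)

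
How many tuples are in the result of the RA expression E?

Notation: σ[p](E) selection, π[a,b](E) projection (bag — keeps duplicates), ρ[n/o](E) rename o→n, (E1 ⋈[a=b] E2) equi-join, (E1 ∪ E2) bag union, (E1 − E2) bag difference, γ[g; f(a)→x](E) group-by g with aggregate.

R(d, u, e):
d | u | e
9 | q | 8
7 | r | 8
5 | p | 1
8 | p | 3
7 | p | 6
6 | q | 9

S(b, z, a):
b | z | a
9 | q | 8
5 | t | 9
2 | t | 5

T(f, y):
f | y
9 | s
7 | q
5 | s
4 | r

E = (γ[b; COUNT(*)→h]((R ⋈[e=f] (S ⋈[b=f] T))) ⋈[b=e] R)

Per-node cardinality:
  R → 6
  S → 3
  T → 4
  (S ⋈[b=f] T) → 2
  (R ⋈[e=f] (S ⋈[b=f] T)) → 1
  γ[b; COUNT(*)→h]((R ⋈[e=f] (S ⋈[b=f] T))) → 1
  R → 6
  (γ[b; COUNT(*)→h]((R ⋈[e=f] (S ⋈[b=f] T))) ⋈[b=e] R) → 1

|E| = 1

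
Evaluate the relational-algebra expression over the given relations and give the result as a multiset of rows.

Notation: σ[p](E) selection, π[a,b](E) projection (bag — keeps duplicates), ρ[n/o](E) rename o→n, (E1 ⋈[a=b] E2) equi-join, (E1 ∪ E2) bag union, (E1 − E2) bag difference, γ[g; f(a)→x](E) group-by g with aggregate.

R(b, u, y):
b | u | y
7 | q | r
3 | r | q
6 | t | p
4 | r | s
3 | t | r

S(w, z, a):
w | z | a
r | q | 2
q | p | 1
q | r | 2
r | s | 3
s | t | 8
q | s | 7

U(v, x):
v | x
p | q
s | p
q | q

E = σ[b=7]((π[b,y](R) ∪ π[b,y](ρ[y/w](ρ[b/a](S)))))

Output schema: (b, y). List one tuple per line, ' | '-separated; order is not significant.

Row counts bottom-up:
  R → 5
  π[b,y](R) → 5
  S → 6
  ρ[b/a](S) → 6
  ρ[y/w](ρ[b/a](S)) → 6
  π[b,y](ρ[y/w](ρ[b/a](S))) → 6
  (π[b,y](R) ∪ π[b,y](ρ[y/w](ρ[b/a](S)))) → 11
  σ[b=7]((π[b,y](R) ∪ π[b,y](ρ[y/w](ρ[b/a](S))))) → 2

== RESULT ==
b | y
7 | q
7 | r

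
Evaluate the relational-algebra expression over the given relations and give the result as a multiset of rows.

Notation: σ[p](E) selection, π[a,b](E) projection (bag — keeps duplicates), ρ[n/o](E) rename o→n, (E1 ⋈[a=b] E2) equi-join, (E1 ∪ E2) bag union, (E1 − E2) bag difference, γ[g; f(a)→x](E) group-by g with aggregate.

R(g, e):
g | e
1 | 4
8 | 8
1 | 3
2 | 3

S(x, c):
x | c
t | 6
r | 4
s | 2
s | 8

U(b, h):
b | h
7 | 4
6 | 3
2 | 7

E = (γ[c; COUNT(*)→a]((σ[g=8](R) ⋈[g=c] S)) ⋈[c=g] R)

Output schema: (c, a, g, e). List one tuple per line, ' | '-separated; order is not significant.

Subexpression sizes:
  R → 4
  σ[g=8](R) → 1
  S → 4
  (σ[g=8](R) ⋈[g=c] S) → 1
  γ[c; COUNT(*)→a]((σ[g=8](R) ⋈[g=c] S)) → 1
  R → 4
  (γ[c; COUNT(*)→a]((σ[g=8](R) ⋈[g=c] S)) ⋈[c=g] R) → 1

== RESULT ==
c | a | g | e
8 | 1 | 8 | 8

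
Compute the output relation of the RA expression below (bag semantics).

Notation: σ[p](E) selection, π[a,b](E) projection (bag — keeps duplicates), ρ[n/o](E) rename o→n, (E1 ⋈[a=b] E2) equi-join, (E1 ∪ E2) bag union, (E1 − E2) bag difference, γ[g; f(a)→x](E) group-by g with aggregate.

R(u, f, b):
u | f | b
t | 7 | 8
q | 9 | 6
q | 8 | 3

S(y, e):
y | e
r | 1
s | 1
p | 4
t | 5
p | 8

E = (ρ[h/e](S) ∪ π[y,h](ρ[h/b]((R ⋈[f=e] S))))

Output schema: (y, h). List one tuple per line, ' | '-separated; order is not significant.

Per-node cardinality:
  S → 5
  ρ[h/e](S) → 5
  R → 3
  S → 5
  (R ⋈[f=e] S) → 1
  ρ[h/b]((R ⋈[f=e] S)) → 1
  π[y,h](ρ[h/b]((R ⋈[f=e] S))) → 1
  (ρ[h/e](S) ∪ π[y,h](ρ[h/b]((R ⋈[f=e] S)))) → 6

== RESULT ==
y | h
p | 3
p | 4
p | 8
r | 1
s | 1
t | 5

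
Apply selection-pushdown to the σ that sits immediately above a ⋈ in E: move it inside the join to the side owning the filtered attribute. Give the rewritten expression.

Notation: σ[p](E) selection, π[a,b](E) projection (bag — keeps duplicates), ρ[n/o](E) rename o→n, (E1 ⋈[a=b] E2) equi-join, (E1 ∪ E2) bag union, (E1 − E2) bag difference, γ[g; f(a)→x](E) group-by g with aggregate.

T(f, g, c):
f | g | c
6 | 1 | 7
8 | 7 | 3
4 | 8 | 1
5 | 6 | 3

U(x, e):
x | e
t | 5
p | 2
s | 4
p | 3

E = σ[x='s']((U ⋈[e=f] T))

σ filters on x, owned by the left side.
E' = (σ[x='s'](U) ⋈[e=f] T)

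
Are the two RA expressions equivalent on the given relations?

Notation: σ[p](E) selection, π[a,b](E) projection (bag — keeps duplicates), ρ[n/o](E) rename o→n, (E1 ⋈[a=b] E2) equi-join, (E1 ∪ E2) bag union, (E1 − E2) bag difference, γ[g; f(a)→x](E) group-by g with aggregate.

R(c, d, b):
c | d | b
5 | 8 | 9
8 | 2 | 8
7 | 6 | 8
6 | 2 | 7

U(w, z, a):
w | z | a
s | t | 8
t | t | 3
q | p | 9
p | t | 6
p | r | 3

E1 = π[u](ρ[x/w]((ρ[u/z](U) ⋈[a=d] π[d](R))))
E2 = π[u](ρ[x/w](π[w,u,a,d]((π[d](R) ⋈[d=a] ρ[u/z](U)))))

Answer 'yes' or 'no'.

E1 row counts bottom-up:
  U → 5
  ρ[u/z](U) → 5
  R → 4
  π[d](R) → 4
  (ρ[u/z](U) ⋈[a=d] π[d](R)) → 2
  ρ[x/w]((ρ[u/z](U) ⋈[a=d] π[d](R))) → 2
  π[u](ρ[x/w]((ρ[u/z](U) ⋈[a=d] π[d](R)))) → 2
E2 row counts bottom-up:
  R → 4
  π[d](R) → 4
  U → 5
  ρ[u/z](U) → 5
  (π[d](R) ⋈[d=a] ρ[u/z](U)) → 2
  π[w,u,a,d]((π[d](R) ⋈[d=a] ρ[u/z](U))) → 2
  ρ[x/w](π[w,u,a,d]((π[d](R) ⋈[d=a] ρ[u/z](U)))) → 2
  π[u](ρ[x/w](π[w,u,a,d]((π[d](R) ⋈[d=a] ρ[u/z](U))))) → 2

E1 and E2 produce the same multiset:
u
t
t

yes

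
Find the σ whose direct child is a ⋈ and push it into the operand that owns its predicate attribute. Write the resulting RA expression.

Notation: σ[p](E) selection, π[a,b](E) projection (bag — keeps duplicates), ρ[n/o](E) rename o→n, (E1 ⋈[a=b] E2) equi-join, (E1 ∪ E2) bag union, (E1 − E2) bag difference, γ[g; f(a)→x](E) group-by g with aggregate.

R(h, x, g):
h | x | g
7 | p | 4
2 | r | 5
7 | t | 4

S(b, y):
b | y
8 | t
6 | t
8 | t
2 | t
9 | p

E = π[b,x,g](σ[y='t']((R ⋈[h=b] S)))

σ filters on y, owned by the right side.
E' = π[b,x,g]((R ⋈[h=b] σ[y='t'](S)))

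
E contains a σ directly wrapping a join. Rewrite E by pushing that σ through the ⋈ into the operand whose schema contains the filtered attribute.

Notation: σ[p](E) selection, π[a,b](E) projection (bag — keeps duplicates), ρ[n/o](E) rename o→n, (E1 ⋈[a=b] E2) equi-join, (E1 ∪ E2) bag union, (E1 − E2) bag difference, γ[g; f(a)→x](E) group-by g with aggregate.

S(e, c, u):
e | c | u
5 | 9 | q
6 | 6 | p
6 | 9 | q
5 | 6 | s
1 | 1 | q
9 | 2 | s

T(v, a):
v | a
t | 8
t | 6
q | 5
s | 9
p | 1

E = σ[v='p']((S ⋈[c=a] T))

σ filters on v, owned by the right side.
E' = (S ⋈[c=a] σ[v='p'](T))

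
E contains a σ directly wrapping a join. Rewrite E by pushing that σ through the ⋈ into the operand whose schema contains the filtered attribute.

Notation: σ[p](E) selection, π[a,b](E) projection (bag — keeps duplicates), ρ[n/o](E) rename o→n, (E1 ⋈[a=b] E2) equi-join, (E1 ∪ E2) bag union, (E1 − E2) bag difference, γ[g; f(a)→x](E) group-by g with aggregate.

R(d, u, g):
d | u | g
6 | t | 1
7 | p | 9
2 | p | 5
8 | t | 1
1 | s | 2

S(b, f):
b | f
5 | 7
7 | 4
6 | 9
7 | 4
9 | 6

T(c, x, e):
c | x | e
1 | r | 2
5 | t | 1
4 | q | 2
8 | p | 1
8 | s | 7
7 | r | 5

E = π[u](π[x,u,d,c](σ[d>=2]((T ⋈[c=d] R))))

σ filters on d, owned by the right side.
E' = π[u](π[x,u,d,c]((T ⋈[c=d] σ[d>=2](R))))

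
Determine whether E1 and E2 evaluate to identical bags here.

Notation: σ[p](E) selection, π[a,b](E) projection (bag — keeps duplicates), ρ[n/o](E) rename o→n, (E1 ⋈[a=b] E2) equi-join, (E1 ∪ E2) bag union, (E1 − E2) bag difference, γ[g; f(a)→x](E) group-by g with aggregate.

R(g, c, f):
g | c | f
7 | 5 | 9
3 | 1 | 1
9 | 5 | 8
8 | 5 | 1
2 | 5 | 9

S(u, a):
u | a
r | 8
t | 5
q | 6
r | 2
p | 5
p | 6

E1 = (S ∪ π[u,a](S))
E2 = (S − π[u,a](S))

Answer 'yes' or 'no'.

E1 stepwise |·|:
  S → 6
  S → 6
  π[u,a](S) → 6
  (S ∪ π[u,a](S)) → 12
E2 stepwise |·|:
  S → 6
  S → 6
  π[u,a](S) → 6
  (S − π[u,a](S)) → 0

E1 result:
u | a
p | 5
p | 5
p | 6
p | 6
q | 6
q | 6
r | 2
r | 2
r | 8
r | 8
t | 5
t | 5
E2 result:
u | a
(0 rows)
Witness: ('p', 5) appears 2× in E1 but 0× in E2.

no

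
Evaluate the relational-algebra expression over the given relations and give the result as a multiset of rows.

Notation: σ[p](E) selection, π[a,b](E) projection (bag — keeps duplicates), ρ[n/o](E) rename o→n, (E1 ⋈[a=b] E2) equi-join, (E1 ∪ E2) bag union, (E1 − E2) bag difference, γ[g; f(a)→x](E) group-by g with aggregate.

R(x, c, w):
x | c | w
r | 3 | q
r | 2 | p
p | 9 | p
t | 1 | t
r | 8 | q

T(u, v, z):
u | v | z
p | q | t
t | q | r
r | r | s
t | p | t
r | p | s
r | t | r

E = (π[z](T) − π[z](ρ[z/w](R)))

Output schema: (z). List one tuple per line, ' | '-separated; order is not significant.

Subexpression sizes:
  T → 6
  π[z](T) → 6
  R → 5
  ρ[z/w](R) → 5
  π[z](ρ[z/w](R)) → 5
  (π[z](T) − π[z](ρ[z/w](R))) → 5

== RESULT ==
z
r
r
s
s
t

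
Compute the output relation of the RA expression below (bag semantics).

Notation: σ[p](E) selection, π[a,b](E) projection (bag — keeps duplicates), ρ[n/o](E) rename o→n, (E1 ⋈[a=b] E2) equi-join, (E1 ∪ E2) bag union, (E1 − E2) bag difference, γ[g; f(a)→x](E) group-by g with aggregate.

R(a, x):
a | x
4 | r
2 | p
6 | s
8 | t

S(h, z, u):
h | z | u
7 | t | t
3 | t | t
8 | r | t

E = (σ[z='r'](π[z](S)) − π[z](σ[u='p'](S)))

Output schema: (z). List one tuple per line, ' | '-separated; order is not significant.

Subexpression sizes:
  S → 3
  π[z](S) → 3
  σ[z='r'](π[z](S)) → 1
  S → 3
  σ[u='p'](S) → 0
  π[z](σ[u='p'](S)) → 0
  (σ[z='r'](π[z](S)) − π[z](σ[u='p'](S))) → 1

== RESULT ==
z
r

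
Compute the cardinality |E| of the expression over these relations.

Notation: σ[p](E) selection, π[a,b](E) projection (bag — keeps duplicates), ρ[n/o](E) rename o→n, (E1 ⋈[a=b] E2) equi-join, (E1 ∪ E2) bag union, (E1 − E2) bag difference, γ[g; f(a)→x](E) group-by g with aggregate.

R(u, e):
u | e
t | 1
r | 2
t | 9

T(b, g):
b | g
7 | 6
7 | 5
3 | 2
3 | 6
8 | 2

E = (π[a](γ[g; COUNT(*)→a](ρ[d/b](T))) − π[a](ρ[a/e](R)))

Subexpression sizes:
  T → 5
  ρ[d/b](T) → 5
  γ[g; COUNT(*)→a](ρ[d/b](T)) → 3
  π[a](γ[g; COUNT(*)→a](ρ[d/b](T))) → 3
  R → 3
  ρ[a/e](R) → 3
  π[a](ρ[a/e](R)) → 3
  (π[a](γ[g; COUNT(*)→a](ρ[d/b](T))) − π[a](ρ[a/e](R))) → 1

|E| = 1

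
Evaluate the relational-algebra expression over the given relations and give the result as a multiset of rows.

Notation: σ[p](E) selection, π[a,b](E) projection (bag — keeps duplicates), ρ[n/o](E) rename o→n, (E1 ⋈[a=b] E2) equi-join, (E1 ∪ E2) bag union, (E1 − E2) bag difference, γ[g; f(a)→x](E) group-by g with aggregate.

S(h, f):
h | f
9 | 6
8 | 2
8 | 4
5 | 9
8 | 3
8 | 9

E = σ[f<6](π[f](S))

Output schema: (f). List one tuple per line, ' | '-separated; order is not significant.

Per-node cardinality:
  S → 6
  π[f](S) → 6
  σ[f<6](π[f](S)) → 3

== RESULT ==
f
2
3
4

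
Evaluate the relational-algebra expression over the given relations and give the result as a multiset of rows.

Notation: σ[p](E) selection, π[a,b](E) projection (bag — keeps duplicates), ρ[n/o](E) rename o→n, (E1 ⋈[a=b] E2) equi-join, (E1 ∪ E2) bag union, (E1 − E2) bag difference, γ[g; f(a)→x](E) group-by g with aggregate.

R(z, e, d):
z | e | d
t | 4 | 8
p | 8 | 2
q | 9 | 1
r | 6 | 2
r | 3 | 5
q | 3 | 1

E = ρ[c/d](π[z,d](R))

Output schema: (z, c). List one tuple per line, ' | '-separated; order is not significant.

Per-node cardinality:
  R → 6
  π[z,d](R) → 6
  ρ[c/d](π[z,d](R)) → 6

== RESULT ==
z | c
p | 2
q | 1
q | 1
r | 2
r | 5
t | 8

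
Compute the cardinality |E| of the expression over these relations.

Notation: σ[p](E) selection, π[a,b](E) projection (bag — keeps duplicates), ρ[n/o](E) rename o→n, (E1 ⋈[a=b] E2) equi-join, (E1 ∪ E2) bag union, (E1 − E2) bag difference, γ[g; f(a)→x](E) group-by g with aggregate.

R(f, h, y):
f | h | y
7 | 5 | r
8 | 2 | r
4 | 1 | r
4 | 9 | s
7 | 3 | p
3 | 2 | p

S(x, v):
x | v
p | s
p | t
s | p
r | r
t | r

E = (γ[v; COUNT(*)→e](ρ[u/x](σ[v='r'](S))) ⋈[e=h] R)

Stepwise |·|:
  S → 5
  σ[v='r'](S) → 2
  ρ[u/x](σ[v='r'](S)) → 2
  γ[v; COUNT(*)→e](ρ[u/x](σ[v='r'](S))) → 1
  R → 6
  (γ[v; COUNT(*)→e](ρ[u/x](σ[v='r'](S))) ⋈[e=h] R) → 2

|E| = 2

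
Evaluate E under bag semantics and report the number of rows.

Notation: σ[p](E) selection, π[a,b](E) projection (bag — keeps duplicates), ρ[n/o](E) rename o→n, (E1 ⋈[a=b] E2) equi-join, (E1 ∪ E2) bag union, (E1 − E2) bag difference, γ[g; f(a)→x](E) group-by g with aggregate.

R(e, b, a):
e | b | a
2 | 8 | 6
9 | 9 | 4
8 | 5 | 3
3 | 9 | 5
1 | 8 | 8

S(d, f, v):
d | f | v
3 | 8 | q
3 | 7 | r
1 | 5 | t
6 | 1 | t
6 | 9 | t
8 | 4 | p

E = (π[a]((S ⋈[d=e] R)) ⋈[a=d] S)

Row counts bottom-up:
  S → 6
  R → 5
  (S ⋈[d=e] R) → 4
  π[a]((S ⋈[d=e] R)) → 4
  S → 6
  (π[a]((S ⋈[d=e] R)) ⋈[a=d] S) → 3

|E| = 3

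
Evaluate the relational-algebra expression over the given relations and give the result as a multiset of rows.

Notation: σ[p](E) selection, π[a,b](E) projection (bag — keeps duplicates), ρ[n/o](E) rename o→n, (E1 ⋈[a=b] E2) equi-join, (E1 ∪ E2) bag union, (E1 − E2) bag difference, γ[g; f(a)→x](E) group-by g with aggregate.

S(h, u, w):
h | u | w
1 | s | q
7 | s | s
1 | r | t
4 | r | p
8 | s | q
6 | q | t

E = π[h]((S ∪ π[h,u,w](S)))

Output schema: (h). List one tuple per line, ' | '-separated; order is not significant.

Subexpression sizes:
  S → 6
  S → 6
  π[h,u,w](S) → 6
  (S ∪ π[h,u,w](S)) → 12
  π[h]((S ∪ π[h,u,w](S))) → 12

== RESULT ==
h
1
1
1
1
4
4
6
6
7
7
8
8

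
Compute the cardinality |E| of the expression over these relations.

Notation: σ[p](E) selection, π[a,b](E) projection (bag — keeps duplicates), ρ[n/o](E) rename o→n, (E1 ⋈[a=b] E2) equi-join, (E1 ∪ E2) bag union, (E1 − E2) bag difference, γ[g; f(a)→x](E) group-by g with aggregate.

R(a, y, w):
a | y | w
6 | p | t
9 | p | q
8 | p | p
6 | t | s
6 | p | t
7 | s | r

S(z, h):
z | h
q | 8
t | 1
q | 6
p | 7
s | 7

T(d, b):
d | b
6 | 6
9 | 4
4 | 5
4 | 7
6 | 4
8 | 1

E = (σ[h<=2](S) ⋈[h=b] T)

Per-node cardinality:
  S → 5
  σ[h<=2](S) → 1
  T → 6
  (σ[h<=2](S) ⋈[h=b] T) → 1

|E| = 1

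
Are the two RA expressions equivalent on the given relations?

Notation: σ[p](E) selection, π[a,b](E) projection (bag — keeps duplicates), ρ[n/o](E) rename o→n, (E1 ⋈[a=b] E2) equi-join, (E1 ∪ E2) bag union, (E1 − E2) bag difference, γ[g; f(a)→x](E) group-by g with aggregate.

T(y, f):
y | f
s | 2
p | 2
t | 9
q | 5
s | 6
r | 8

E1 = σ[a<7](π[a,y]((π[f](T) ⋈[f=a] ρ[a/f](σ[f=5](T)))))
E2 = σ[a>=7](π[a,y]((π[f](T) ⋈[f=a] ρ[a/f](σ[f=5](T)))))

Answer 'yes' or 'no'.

E1 subexpression sizes:
  T → 6
  π[f](T) → 6
  T → 6
  σ[f=5](T) → 1
  ρ[a/f](σ[f=5](T)) → 1
  (π[f](T) ⋈[f=a] ρ[a/f](σ[f=5](T))) → 1
  π[a,y]((π[f](T) ⋈[f=a] ρ[a/f](σ[f=5](T)))) → 1
  σ[a<7](π[a,y]((π[f](T) ⋈[f=a] ρ[a/f](σ[f=5](T))))) → 1
E2 subexpression sizes:
  T → 6
  π[f](T) → 6
  T → 6
  σ[f=5](T) → 1
  ρ[a/f](σ[f=5](T)) → 1
  (π[f](T) ⋈[f=a] ρ[a/f](σ[f=5](T))) → 1
  π[a,y]((π[f](T) ⋈[f=a] ρ[a/f](σ[f=5](T)))) → 1
  σ[a>=7](π[a,y]((π[f](T) ⋈[f=a] ρ[a/f](σ[f=5](T))))) → 0

E1 result:
a | y
5 | q
E2 result:
a | y
(0 rows)
Witness: (5, 'q') appears 1× in E1 but 0× in E2.

no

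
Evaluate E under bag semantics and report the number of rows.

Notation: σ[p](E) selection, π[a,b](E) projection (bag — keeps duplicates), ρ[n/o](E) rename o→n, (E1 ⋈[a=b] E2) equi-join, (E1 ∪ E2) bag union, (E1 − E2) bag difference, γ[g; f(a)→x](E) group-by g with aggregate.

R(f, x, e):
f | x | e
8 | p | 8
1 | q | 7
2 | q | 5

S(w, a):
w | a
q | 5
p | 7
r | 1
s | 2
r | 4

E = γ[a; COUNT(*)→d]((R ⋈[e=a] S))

Subexpression sizes:
  R → 3
  S → 5
  (R ⋈[e=a] S) → 2
  γ[a; COUNT(*)→d]((R ⋈[e=a] S)) → 2

|E| = 2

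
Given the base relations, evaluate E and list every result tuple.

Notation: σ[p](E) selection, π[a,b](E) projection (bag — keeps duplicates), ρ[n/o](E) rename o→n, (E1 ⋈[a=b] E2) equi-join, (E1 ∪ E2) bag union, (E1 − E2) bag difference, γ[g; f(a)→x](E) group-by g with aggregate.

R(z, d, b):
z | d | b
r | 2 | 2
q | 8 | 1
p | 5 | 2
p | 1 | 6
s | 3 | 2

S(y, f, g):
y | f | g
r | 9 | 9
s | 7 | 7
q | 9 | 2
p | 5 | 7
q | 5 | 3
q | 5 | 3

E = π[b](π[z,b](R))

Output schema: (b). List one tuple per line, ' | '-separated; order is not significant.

Row counts bottom-up:
  R → 5
  π[z,b](R) → 5
  π[b](π[z,b](R)) → 5

== RESULT ==
b
1
2
2
2
6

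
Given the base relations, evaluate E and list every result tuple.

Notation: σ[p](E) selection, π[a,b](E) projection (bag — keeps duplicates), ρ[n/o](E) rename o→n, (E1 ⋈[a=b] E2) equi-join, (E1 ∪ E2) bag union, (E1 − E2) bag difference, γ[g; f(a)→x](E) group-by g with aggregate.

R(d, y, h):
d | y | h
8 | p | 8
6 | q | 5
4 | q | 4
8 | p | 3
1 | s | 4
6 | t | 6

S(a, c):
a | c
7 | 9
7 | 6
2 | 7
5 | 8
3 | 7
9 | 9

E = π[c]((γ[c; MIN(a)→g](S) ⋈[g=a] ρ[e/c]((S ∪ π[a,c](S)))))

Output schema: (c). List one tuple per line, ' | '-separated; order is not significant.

Subexpression sizes:
  S → 6
  γ[c; MIN(a)→g](S) → 4
  S → 6
  S → 6
  π[a,c](S) → 6
  (S ∪ π[a,c](S)) → 12
  ρ[e/c]((S ∪ π[a,c](S))) → 12
  (γ[c; MIN(a)→g](S) ⋈[g=a] ρ[e/c]((S ∪ π[a,c](S)))) → 12
  π[c]((γ[c; MIN(a)→g](S) ⋈[g=a] ρ[e/c]((S ∪ π[a,c](S))))) → 12

== RESULT ==
c
6
6
6
6
7
7
8
8
9
9
9
9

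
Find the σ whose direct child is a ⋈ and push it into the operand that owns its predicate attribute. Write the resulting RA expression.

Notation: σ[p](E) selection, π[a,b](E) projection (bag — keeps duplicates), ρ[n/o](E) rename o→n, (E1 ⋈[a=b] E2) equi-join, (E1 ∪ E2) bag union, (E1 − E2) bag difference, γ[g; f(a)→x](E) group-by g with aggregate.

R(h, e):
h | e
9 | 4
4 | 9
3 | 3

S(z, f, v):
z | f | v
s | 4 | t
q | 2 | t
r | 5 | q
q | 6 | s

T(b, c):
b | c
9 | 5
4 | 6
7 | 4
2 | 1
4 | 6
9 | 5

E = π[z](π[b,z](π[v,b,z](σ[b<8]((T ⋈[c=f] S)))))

σ filters on b, owned by the left side.
E' = π[z](π[b,z](π[v,b,z]((σ[b<8](T) ⋈[c=f] S))))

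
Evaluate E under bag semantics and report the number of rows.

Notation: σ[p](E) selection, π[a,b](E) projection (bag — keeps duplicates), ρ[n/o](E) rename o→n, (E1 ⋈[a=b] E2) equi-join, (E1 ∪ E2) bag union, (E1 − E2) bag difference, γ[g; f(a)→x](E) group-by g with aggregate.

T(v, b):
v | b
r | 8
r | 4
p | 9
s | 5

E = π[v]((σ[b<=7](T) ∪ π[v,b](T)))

Subexpression sizes:
  T → 4
  σ[b<=7](T) → 2
  T → 4
  π[v,b](T) → 4
  (σ[b<=7](T) ∪ π[v,b](T)) → 6
  π[v]((σ[b<=7](T) ∪ π[v,b](T))) → 6

|E| = 6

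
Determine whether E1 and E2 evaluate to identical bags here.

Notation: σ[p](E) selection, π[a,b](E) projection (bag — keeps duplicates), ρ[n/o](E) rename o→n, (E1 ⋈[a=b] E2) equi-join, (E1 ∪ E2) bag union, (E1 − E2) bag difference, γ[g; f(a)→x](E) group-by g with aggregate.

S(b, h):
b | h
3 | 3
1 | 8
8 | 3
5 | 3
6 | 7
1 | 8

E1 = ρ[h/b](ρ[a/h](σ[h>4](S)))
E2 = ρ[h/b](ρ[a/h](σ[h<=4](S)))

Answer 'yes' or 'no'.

E1 subexpression sizes:
  S → 6
  σ[h>4](S) → 3
  ρ[a/h](σ[h>4](S)) → 3
  ρ[h/b](ρ[a/h](σ[h>4](S))) → 3
E2 subexpression sizes:
  S → 6
  σ[h<=4](S) → 3
  ρ[a/h](σ[h<=4](S)) → 3
  ρ[h/b](ρ[a/h](σ[h<=4](S))) → 3

E1 result:
h | a
1 | 8
1 | 8
6 | 7
E2 result:
h | a
3 | 3
5 | 3
8 | 3
Witness: (6, 7) appears 1× in E1 but 0× in E2.

no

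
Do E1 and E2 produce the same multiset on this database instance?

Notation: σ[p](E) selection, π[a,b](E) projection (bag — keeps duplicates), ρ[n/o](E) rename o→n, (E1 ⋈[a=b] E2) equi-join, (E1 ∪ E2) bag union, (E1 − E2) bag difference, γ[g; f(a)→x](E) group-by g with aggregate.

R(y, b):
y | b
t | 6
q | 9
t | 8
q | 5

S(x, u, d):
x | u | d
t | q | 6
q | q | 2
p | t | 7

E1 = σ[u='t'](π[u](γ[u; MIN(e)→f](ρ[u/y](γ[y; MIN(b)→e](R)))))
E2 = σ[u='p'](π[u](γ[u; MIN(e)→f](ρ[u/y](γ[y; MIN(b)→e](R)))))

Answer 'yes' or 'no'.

E1 row counts bottom-up:
  R → 4
  γ[y; MIN(b)→e](R) → 2
  ρ[u/y](γ[y; MIN(b)→e](R)) → 2
  γ[u; MIN(e)→f](ρ[u/y](γ[y; MIN(b)→e](R))) → 2
  π[u](γ[u; MIN(e)→f](ρ[u/y](γ[y; MIN(b)→e](R)))) → 2
  σ[u='t'](π[u](γ[u; MIN(e)→f](ρ[u/y](γ[y; MIN(b)→e](R))))) → 1
E2 row counts bottom-up:
  R → 4
  γ[y; MIN(b)→e](R) → 2
  ρ[u/y](γ[y; MIN(b)→e](R)) → 2
  γ[u; MIN(e)→f](ρ[u/y](γ[y; MIN(b)→e](R))) → 2
  π[u](γ[u; MIN(e)→f](ρ[u/y](γ[y; MIN(b)→e](R)))) → 2
  σ[u='p'](π[u](γ[u; MIN(e)→f](ρ[u/y](γ[y; MIN(b)→e](R))))) → 0

E1 result:
u
t
E2 result:
u
(0 rows)
Witness: ('t',) appears 1× in E1 but 0× in E2.

no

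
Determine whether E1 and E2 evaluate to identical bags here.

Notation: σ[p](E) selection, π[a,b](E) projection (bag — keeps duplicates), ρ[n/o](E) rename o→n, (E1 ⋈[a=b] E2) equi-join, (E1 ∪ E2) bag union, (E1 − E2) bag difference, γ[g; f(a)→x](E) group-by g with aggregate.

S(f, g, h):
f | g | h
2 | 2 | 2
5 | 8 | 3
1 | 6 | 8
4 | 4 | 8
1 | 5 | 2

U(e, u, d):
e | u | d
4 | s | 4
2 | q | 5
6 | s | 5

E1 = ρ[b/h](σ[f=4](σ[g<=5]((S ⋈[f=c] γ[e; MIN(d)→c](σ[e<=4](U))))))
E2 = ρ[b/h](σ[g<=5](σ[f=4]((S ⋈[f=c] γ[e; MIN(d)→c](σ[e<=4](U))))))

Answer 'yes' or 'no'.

E1 stepwise |·|:
  S → 5
  U → 3
  σ[e<=4](U) → 2
  γ[e; MIN(d)→c](σ[e<=4](U)) → 2
  (S ⋈[f=c] γ[e; MIN(d)→c](σ[e<=4](U))) → 2
  σ[g<=5]((S ⋈[f=c] γ[e; MIN(d)→c](σ[e<=4](U)))) → 1
  σ[f=4](σ[g<=5]((S ⋈[f=c] γ[e; MIN(d)→c](σ[e<=4](U))))) → 1
  ρ[b/h](σ[f=4](σ[g<=5]((S ⋈[f=c] γ[e; MIN(d)→c](σ[e<=4](U)))))) → 1
E2 stepwise |·|:
  S → 5
  U → 3
  σ[e<=4](U) → 2
  γ[e; MIN(d)→c](σ[e<=4](U)) → 2
  (S ⋈[f=c] γ[e; MIN(d)→c](σ[e<=4](U))) → 2
  σ[f=4]((S ⋈[f=c] γ[e; MIN(d)→c](σ[e<=4](U)))) → 1
  σ[g<=5](σ[f=4]((S ⋈[f=c] γ[e; MIN(d)→c](σ[e<=4](U))))) → 1
  ρ[b/h](σ[g<=5](σ[f=4]((S ⋈[f=c] γ[e; MIN(d)→c](σ[e<=4](U)))))) → 1

E1 and E2 produce the same multiset:
f | g | b | e | c
4 | 4 | 8 | 4 | 4

yes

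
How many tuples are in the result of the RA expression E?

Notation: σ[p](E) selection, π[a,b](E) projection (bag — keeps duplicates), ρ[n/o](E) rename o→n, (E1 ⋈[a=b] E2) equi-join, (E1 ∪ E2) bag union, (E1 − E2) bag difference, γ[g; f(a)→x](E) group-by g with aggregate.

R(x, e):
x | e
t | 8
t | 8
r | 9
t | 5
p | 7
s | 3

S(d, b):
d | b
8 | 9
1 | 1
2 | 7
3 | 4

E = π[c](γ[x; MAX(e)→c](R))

Row counts bottom-up:
  R → 6
  γ[x; MAX(e)→c](R) → 4
  π[c](γ[x; MAX(e)→c](R)) → 4

|E| = 4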